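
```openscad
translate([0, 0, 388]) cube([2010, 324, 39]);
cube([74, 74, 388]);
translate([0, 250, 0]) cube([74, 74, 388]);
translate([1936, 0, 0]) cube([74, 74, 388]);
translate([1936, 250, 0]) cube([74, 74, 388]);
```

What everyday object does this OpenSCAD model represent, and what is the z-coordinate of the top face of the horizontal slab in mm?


A bench. The seat-top height is 427 mm.

A long slab on four corner posts — a bench. The slab sits at z = 388 with thickness 39, so the top is 388 + 39 = 427 mm.


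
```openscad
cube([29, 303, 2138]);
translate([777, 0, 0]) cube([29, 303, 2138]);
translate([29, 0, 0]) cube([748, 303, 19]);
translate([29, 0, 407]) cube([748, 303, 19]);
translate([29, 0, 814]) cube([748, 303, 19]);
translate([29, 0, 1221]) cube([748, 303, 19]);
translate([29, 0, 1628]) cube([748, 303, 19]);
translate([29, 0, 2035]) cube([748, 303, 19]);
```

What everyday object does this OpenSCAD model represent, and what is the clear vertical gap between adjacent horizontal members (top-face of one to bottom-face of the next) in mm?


A bookshelf. The clear shelf gap is 388 mm.

Two tall side panels with 6 horizontal boards between them — a bookshelf. The first two shelf undersides are at z = 0 and z = 407; with shelf thickness 19, the clear gap is 407 − 0 − 19 = 388 mm.


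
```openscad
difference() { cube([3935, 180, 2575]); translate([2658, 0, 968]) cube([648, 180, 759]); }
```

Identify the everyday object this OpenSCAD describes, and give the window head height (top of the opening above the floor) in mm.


A wall with a window opening. The window head height is 1727 mm.

A wall with a rectangular opening subtracted — a window. Sill at z = 968, opening 759 mm tall, so the head is at 968 + 759 = 1727 mm.


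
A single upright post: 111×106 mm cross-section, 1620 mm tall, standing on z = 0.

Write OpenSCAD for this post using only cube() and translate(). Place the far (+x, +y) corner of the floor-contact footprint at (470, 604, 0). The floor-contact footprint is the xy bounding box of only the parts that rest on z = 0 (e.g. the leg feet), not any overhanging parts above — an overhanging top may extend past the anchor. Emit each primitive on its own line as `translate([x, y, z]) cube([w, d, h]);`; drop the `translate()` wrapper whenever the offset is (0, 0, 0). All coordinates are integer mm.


translate([359, 498, 0]) cube([111, 106, 1620]);


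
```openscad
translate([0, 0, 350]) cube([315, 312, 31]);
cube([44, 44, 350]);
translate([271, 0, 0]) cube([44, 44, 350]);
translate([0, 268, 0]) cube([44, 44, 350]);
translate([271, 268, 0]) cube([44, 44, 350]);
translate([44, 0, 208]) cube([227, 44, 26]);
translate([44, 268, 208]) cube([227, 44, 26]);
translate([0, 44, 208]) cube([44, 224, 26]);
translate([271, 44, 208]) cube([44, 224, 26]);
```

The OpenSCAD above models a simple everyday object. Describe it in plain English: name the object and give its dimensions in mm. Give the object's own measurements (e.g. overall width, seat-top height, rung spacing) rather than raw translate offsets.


A four-legged stool. The seat is a 315×312×31 mm slab whose top surface is at z = 381 mm; four square legs, each 44×44 mm in cross-section, run from the floor (z = 0) to the underside of the seat, each flush with a corner of the seat. Four stretchers, 44 mm wide and 26 mm tall, connect adjacent legs with their undersides at z = 208 mm, each running between the inner faces of the legs it joins and aligned with the legs' outer faces on the other axis.


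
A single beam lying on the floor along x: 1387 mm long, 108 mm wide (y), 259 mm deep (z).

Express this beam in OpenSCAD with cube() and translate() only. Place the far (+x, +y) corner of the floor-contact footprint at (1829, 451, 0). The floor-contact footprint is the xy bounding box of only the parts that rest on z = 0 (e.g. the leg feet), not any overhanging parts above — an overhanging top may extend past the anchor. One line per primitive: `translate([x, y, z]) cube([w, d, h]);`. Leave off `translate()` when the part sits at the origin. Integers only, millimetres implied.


translate([442, 343, 0]) cube([1387, 108, 259]);


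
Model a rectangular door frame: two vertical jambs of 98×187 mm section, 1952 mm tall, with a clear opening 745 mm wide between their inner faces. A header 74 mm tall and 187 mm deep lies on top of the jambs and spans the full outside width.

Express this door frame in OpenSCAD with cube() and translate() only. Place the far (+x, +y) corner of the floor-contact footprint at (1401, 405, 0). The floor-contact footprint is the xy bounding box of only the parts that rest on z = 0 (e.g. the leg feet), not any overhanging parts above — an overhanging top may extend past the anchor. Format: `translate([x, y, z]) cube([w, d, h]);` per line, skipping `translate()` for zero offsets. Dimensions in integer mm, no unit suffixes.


translate([460, 218, 0]) cube([98, 187, 1952]);
translate([1303, 218, 0]) cube([98, 187, 1952]);
translate([460, 218, 1952]) cube([941, 187, 74]);


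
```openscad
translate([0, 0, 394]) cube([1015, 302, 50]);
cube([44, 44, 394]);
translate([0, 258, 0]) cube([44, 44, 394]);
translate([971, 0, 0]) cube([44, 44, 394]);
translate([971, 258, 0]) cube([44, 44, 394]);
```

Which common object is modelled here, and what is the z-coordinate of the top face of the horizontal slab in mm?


A bench. The seat-top height is 444 mm.

A long slab on four corner posts — a bench. The slab sits at z = 394 with thickness 50, so the top is 394 + 50 = 444 mm.


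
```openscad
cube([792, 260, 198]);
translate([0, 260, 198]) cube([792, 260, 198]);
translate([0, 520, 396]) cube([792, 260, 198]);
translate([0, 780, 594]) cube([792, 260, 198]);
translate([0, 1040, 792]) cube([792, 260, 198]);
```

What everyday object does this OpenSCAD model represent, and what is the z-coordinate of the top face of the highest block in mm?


A staircase. The total rise is 990 mm.

5 identical blocks, each offset up and back from the previous — a staircase. Each step is 198 mm tall and there are 5 of them, so the total rise is 5 × 198 = 990 mm.


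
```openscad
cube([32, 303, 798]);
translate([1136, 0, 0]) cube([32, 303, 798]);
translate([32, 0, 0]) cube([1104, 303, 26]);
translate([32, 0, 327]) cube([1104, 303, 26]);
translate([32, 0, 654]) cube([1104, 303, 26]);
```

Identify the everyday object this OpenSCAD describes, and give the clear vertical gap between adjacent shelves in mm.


A bookshelf. The clear shelf gap is 301 mm.

Two tall side panels with 3 horizontal boards between them — a bookshelf. The first two shelf undersides are at z = 0 and z = 327; with shelf thickness 26, the clear gap is 327 − 0 − 26 = 301 mm.


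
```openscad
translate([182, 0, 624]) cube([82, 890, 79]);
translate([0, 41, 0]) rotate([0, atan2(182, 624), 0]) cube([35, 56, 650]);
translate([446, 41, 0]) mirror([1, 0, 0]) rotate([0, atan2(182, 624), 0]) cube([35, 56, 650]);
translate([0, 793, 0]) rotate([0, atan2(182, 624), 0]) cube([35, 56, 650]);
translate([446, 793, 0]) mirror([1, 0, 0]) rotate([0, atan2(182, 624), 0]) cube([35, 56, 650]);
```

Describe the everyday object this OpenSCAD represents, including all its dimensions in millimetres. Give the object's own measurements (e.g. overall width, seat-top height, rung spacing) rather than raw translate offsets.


A sawhorse. A 82×890×79 mm beam (x, y, z) sits on two A-frame leg pairs. Each pair is two raked legs of 35×56 mm section (56 mm along y) splaying symmetrically in x. Each leg rises 624 mm vertically over 182 mm of horizontal reach and is 650 mm long along its own axis. Every leg's outer bottom edge rests on the floor and its outer top edge meets a bottom edge of the beam — the left legs (tilting toward +x) meet the beam's −x bottom edge, the right legs (their mirror images, tilting toward −x) meet its +x bottom edge — so the leg tops tuck under the beam, the beam's underside is 624 mm above the floor, and the feet are 446 mm apart outside-to-outside with the beam centred between them. The two leg pairs are set in 41 mm from either end of the beam.


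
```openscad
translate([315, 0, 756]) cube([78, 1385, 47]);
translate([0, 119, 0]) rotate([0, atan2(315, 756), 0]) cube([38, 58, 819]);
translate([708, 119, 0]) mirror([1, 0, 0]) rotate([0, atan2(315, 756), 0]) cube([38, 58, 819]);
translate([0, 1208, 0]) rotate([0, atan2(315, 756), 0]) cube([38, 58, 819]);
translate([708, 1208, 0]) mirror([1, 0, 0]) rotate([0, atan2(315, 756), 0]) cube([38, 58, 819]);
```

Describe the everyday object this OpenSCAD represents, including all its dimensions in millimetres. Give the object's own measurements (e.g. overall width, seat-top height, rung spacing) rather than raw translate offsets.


A sawhorse. A 78×1385×47 mm beam (x, y, z) sits on two A-frame leg pairs. Each pair is two raked legs of 38×58 mm section (58 mm along y) splaying symmetrically in x. Each leg rises 756 mm vertically over 315 mm of horizontal reach and is 819 mm long along its own axis. Every leg's outer bottom edge rests on the floor and its outer top edge meets a bottom edge of the beam — the left legs (tilting toward +x) meet the beam's −x bottom edge, the right legs (their mirror images, tilting toward −x) meet its +x bottom edge — so the leg tops tuck under the beam, the beam's underside is 756 mm above the floor, and the feet are 708 mm apart outside-to-outside with the beam centred between them. The two leg pairs are set in 119 mm from either end of the beam.


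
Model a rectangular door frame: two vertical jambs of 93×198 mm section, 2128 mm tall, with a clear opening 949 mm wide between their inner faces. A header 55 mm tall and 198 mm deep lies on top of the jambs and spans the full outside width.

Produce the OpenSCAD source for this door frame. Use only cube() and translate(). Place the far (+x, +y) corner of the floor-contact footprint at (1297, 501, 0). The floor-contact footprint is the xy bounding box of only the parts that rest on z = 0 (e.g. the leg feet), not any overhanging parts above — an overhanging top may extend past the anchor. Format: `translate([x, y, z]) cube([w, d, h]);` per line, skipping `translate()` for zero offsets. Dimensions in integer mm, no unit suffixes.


translate([162, 303, 0]) cube([93, 198, 2128]);
translate([1204, 303, 0]) cube([93, 198, 2128]);
translate([162, 303, 2128]) cube([1135, 198, 55]);


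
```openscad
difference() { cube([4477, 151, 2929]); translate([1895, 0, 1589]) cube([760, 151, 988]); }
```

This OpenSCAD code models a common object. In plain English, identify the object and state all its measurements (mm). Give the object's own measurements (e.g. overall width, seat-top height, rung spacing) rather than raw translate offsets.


A wall 4477 mm long (x), 151 mm thick (y), 2929 mm tall, with a rectangular window opening cut through it. The opening is 760 mm wide and 988 mm tall; its sill is at z = 1589 mm and its near (−x) edge is 1895 mm from the wall's −x end. The opening passes through the full wall thickness.


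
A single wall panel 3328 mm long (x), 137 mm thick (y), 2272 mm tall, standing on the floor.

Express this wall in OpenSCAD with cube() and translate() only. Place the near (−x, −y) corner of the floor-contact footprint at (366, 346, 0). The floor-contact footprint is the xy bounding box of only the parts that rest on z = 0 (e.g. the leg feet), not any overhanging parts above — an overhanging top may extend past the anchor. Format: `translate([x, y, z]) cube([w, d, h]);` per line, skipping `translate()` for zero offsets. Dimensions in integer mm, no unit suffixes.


translate([366, 346, 0]) cube([3328, 137, 2272]);


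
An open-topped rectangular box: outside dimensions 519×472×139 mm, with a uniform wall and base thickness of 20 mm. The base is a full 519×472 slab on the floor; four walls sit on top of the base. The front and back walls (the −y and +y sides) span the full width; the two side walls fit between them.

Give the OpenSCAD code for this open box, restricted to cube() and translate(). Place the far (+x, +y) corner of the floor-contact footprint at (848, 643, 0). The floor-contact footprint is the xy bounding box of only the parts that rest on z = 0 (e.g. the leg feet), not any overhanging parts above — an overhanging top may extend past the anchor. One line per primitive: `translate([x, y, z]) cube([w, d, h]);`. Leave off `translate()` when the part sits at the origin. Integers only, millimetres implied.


translate([329, 171, 0]) cube([519, 472, 20]);
translate([329, 171, 20]) cube([519, 20, 119]);
translate([329, 623, 20]) cube([519, 20, 119]);
translate([329, 191, 20]) cube([20, 432, 119]);
translate([828, 191, 20]) cube([20, 432, 119]);


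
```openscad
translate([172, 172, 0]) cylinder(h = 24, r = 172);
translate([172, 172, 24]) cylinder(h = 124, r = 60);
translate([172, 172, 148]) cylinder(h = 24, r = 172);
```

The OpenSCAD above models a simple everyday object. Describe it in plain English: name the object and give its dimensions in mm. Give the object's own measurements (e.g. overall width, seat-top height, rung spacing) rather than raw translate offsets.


A spool: two coaxial disc flanges of radius 172 mm and thickness 24 mm, joined by a core cylinder of radius 60 mm and height 124 mm. The lower flange rests on z = 0 and the three cylinders share a vertical axis.


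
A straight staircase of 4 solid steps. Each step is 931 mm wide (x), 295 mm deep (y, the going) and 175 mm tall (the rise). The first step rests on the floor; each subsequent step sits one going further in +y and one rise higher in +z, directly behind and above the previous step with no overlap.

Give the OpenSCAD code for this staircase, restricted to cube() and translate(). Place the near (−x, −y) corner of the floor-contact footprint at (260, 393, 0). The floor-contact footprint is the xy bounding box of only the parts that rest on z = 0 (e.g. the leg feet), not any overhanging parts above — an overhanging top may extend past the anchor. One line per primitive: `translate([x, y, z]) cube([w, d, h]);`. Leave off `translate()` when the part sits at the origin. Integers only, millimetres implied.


translate([260, 393, 0]) cube([931, 295, 175]);
translate([260, 688, 175]) cube([931, 295, 175]);
translate([260, 983, 350]) cube([931, 295, 175]);
translate([260, 1278, 525]) cube([931, 295, 175]);


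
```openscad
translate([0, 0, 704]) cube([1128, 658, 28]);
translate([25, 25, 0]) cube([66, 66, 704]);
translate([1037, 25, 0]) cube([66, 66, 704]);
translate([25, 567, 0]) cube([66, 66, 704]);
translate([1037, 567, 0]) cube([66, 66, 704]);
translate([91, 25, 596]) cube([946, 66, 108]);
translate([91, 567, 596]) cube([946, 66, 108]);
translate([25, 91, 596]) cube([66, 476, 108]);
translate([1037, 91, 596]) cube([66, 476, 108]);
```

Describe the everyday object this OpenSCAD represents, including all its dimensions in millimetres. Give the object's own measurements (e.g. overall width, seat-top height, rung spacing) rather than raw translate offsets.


A table: top 1128 mm (x) × 658 mm (y), 28 mm thick, upper face at z = 732 mm, on four 66×66 mm square legs, each inset 25 mm from the nearest pair of top edges from z = 0 to the bottom of the top. Four apron rails, 66 mm thick and 108 mm tall, run between adjacent legs with their top edges flush with the underside of the top and their outer faces flush with the legs' outer faces.


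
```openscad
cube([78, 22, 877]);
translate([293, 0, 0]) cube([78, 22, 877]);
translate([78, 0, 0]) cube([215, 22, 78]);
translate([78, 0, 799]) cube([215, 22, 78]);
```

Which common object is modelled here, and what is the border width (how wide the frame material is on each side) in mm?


A picture frame. The border width is 78 mm.

Four thin pieces enclosing a rectangular opening — a picture frame. The two full-height stiles are 877 mm tall; the top rail sits at z = 799 and is 78 mm tall, so the border above the opening is 877 − 799 = 78 mm, matching the stile x-width.


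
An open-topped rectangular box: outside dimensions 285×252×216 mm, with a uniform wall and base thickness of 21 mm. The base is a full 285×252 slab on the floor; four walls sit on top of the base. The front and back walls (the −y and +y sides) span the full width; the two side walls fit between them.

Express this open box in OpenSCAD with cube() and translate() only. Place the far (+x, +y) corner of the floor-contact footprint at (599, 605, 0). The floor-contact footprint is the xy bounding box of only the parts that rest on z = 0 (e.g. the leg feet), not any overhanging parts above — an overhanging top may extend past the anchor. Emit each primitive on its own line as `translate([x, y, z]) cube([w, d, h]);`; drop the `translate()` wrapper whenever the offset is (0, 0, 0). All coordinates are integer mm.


translate([314, 353, 0]) cube([285, 252, 21]);
translate([314, 353, 21]) cube([285, 21, 195]);
translate([314, 584, 21]) cube([285, 21, 195]);
translate([314, 374, 21]) cube([21, 210, 195]);
translate([578, 374, 21]) cube([21, 210, 195]);


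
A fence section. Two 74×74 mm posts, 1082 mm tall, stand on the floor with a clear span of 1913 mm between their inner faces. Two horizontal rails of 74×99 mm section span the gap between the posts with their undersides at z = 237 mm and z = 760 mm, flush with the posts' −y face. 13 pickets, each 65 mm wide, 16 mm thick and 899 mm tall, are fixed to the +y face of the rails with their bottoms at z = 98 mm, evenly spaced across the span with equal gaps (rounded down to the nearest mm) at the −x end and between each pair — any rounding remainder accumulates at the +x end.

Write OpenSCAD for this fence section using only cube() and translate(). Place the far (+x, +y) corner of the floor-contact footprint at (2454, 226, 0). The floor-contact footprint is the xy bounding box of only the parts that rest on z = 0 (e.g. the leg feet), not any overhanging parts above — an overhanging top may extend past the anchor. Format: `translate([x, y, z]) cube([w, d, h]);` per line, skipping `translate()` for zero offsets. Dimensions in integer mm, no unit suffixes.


translate([393, 152, 0]) cube([74, 74, 1082]);
translate([2380, 152, 0]) cube([74, 74, 1082]);
translate([467, 152, 237]) cube([1913, 74, 99]);
translate([467, 152, 760]) cube([1913, 74, 99]);
translate([543, 226, 98]) cube([65, 16, 899]);
translate([684, 226, 98]) cube([65, 16, 899]);
translate([825, 226, 98]) cube([65, 16, 899]);
translate([966, 226, 98]) cube([65, 16, 899]);
translate([1107, 226, 98]) cube([65, 16, 899]);
translate([1248, 226, 98]) cube([65, 16, 899]);
translate([1389, 226, 98]) cube([65, 16, 899]);
translate([1530, 226, 98]) cube([65, 16, 899]);
translate([1671, 226, 98]) cube([65, 16, 899]);
translate([1812, 226, 98]) cube([65, 16, 899]);
translate([1953, 226, 98]) cube([65, 16, 899]);
translate([2094, 226, 98]) cube([65, 16, 899]);
translate([2235, 226, 98]) cube([65, 16, 899]);


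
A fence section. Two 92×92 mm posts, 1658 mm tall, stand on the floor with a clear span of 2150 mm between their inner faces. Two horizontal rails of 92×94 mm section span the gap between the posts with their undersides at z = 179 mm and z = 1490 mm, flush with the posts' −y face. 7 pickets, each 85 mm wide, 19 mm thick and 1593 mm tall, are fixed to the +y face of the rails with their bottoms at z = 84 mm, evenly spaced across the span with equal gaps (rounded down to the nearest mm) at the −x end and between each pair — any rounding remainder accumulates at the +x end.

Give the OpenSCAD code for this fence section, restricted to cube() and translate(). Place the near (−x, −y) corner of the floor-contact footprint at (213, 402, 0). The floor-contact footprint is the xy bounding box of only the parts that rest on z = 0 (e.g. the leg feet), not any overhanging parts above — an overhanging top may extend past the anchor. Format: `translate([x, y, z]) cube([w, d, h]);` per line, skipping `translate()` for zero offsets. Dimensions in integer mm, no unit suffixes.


translate([213, 402, 0]) cube([92, 92, 1658]);
translate([2455, 402, 0]) cube([92, 92, 1658]);
translate([305, 402, 179]) cube([2150, 92, 94]);
translate([305, 402, 1490]) cube([2150, 92, 94]);
translate([499, 494, 84]) cube([85, 19, 1593]);
translate([778, 494, 84]) cube([85, 19, 1593]);
translate([1057, 494, 84]) cube([85, 19, 1593]);
translate([1336, 494, 84]) cube([85, 19, 1593]);
translate([1615, 494, 84]) cube([85, 19, 1593]);
translate([1894, 494, 84]) cube([85, 19, 1593]);
translate([2173, 494, 84]) cube([85, 19, 1593]);


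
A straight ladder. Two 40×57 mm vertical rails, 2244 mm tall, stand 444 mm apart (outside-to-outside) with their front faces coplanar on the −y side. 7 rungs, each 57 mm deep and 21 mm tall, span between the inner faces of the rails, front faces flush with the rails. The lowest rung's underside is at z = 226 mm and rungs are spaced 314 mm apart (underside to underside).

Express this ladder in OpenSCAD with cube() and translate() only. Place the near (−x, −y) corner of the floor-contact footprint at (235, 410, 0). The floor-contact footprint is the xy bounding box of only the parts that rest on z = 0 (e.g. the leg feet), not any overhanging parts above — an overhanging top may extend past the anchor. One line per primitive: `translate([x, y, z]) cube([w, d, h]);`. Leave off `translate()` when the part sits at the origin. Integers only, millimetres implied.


// rung span = 444 - 2*40 = 364
// rung[k] z = 226 + k*314
translate([235, 410, 0]) cube([40, 57, 2244]);
translate([639, 410, 0]) cube([40, 57, 2244]);
translate([275, 410, 226]) cube([364, 57, 21]);
translate([275, 410, 540]) cube([364, 57, 21]);
translate([275, 410, 854]) cube([364, 57, 21]);
translate([275, 410, 1168]) cube([364, 57, 21]);
translate([275, 410, 1482]) cube([364, 57, 21]);
translate([275, 410, 1796]) cube([364, 57, 21]);
translate([275, 410, 2110]) cube([364, 57, 21]);


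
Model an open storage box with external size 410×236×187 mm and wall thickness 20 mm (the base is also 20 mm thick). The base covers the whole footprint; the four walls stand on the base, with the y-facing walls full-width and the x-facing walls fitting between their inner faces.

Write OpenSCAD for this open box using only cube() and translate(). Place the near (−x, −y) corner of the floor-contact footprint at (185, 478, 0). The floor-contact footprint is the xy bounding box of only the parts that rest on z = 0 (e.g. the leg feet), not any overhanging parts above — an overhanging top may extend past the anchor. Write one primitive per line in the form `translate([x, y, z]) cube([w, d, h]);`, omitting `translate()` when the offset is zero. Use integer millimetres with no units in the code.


translate([185, 478, 0]) cube([410, 236, 20]);
translate([185, 478, 20]) cube([410, 20, 167]);
translate([185, 694, 20]) cube([410, 20, 167]);
translate([185, 498, 20]) cube([20, 196, 167]);
translate([575, 498, 20]) cube([20, 196, 167]);


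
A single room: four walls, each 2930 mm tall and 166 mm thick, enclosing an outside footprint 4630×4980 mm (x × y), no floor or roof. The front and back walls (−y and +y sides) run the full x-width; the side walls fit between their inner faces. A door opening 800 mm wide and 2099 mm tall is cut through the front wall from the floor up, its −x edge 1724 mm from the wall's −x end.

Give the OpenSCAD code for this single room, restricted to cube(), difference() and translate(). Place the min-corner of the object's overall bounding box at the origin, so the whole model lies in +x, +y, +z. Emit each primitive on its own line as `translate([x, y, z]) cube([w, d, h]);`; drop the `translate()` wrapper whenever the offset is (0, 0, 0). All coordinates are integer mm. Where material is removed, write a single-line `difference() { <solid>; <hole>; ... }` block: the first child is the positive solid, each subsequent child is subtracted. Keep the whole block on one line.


difference() { cube([4630, 166, 2930]); translate([1724, 0, 0]) cube([800, 166, 2099]); }
translate([0, 4814, 0]) cube([4630, 166, 2930]);
translate([0, 166, 0]) cube([166, 4648, 2930]);
translate([4464, 166, 0]) cube([166, 4648, 2930]);


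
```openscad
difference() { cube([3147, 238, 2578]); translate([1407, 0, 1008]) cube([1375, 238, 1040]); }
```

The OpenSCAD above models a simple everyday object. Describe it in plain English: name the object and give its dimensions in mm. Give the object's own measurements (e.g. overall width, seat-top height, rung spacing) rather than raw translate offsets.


A wall 3147 mm long (x), 238 mm thick (y), 2578 mm tall, with a rectangular window opening cut through it. The opening is 1375 mm wide and 1040 mm tall; its sill is at z = 1008 mm and its near (−x) edge is 1407 mm from the wall's −x end. The opening passes through the full wall thickness.


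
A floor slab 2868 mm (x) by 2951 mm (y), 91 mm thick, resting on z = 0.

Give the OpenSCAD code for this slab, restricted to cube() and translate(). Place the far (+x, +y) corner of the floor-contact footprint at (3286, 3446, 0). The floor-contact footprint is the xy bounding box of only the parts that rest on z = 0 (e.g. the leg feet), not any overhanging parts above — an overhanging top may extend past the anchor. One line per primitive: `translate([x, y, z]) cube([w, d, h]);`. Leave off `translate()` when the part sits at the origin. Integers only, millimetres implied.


translate([418, 495, 0]) cube([2868, 2951, 91]);


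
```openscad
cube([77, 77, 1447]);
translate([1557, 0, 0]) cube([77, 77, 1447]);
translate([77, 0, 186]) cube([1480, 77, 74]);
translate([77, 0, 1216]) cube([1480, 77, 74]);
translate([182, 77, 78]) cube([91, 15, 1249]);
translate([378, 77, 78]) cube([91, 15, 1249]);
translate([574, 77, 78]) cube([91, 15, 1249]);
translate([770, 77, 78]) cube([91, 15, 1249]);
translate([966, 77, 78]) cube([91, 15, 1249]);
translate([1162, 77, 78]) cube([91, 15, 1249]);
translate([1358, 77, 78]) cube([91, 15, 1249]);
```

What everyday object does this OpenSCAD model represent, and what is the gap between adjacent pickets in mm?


A fence section. The picket gap is 105 mm.

Two posts, two rails, 7 pickets — a fence section. Span 1480 mm holds 7 pickets of 91 mm with 8 equal gaps: ⌊(1480 − 7·91) / 8⌋ = 105 mm.


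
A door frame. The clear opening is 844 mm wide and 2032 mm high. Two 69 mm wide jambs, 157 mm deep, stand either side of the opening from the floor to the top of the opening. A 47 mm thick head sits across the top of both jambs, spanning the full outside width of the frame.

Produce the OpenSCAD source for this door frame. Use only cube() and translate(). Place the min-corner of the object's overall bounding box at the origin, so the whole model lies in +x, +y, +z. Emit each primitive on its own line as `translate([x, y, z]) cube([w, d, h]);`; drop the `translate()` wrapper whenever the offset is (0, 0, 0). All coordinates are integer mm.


cube([69, 157, 2032]);
translate([913, 0, 0]) cube([69, 157, 2032]);
translate([0, 0, 2032]) cube([982, 157, 47]);


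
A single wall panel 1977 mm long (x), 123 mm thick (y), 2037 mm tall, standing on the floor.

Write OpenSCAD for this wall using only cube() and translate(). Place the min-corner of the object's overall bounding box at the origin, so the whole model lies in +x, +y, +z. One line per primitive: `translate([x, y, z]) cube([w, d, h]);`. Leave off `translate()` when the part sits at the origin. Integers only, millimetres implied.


cube([1977, 123, 2037]);


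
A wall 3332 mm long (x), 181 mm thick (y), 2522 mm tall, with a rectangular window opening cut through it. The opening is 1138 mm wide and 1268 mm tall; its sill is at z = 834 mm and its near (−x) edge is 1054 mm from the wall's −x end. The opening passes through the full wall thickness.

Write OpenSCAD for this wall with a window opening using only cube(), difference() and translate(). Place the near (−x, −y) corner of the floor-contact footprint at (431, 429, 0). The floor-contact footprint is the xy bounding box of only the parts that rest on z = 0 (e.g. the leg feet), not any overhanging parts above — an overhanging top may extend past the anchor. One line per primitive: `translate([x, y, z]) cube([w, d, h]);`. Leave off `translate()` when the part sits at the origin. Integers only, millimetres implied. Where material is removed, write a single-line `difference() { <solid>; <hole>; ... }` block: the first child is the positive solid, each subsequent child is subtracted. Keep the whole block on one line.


difference() { translate([431, 429, 0]) cube([3332, 181, 2522]); translate([1485, 429, 834]) cube([1138, 181, 1268]); }


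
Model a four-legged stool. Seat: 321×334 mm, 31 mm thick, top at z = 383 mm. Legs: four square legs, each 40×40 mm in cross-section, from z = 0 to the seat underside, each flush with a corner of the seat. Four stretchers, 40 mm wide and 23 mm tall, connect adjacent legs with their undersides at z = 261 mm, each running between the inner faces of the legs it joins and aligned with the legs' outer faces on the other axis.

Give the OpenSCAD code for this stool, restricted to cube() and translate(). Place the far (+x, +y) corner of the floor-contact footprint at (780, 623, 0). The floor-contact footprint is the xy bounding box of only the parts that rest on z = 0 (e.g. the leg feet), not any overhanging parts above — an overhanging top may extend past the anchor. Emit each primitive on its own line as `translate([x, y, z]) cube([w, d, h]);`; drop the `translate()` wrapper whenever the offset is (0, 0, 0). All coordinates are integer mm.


// leg_h = 383 - 31 = 352
// stretcher span = 321 - 2*40 = 241
translate([459, 289, 352]) cube([321, 334, 31]);
translate([459, 289, 0]) cube([40, 40, 352]);
translate([740, 289, 0]) cube([40, 40, 352]);
translate([459, 583, 0]) cube([40, 40, 352]);
translate([740, 583, 0]) cube([40, 40, 352]);
translate([499, 289, 261]) cube([241, 40, 23]);
translate([499, 583, 261]) cube([241, 40, 23]);
translate([459, 329, 261]) cube([40, 254, 23]);
translate([740, 329, 261]) cube([40, 254, 23]);


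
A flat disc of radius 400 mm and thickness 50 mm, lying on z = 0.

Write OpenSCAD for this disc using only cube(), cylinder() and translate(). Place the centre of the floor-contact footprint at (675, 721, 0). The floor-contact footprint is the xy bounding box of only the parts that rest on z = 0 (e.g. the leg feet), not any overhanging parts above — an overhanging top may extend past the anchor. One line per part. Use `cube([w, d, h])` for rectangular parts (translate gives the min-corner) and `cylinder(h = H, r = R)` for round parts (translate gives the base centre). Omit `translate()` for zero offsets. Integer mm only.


translate([675, 721, 0]) cylinder(h = 50, r = 400);


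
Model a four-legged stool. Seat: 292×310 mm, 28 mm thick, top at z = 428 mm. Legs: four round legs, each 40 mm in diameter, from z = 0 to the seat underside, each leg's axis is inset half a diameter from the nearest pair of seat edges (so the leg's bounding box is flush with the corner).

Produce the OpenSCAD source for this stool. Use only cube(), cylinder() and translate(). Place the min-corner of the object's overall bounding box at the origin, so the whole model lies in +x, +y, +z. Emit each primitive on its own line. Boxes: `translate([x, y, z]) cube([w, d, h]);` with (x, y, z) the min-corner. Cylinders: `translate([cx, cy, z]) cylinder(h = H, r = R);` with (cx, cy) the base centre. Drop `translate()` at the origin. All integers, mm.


// leg_h = 428 - 28 = 400
translate([0, 0, 400]) cube([292, 310, 28]);
translate([20, 20, 0]) cylinder(h = 400, r = 20);
translate([272, 20, 0]) cylinder(h = 400, r = 20);
translate([20, 290, 0]) cylinder(h = 400, r = 20);
translate([272, 290, 0]) cylinder(h = 400, r = 20);


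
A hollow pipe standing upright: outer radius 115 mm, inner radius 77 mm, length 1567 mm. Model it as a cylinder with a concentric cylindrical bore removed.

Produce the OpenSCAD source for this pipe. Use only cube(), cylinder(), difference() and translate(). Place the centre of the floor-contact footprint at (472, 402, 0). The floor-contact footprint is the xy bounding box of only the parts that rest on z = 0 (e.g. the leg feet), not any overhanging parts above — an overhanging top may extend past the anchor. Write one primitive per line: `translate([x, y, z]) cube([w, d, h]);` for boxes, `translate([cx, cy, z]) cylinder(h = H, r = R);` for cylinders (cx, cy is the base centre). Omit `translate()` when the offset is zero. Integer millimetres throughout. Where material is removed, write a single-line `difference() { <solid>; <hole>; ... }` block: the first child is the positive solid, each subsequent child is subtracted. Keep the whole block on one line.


difference() { translate([472, 402, 0]) cylinder(h = 1567, r = 115); translate([472, 402, 0]) cylinder(h = 1567, r = 77); }


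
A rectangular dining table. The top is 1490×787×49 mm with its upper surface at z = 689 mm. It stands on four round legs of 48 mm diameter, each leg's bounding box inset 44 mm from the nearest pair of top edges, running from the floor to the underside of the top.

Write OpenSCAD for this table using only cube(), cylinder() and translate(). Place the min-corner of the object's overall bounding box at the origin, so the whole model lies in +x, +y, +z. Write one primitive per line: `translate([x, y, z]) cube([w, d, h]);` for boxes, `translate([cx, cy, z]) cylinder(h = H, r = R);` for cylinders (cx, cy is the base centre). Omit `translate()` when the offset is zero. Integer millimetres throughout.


translate([0, 0, 640]) cube([1490, 787, 49]);
translate([68, 68, 0]) cylinder(h = 640, r = 24);
translate([1422, 68, 0]) cylinder(h = 640, r = 24);
translate([68, 719, 0]) cylinder(h = 640, r = 24);
translate([1422, 719, 0]) cylinder(h = 640, r = 24);


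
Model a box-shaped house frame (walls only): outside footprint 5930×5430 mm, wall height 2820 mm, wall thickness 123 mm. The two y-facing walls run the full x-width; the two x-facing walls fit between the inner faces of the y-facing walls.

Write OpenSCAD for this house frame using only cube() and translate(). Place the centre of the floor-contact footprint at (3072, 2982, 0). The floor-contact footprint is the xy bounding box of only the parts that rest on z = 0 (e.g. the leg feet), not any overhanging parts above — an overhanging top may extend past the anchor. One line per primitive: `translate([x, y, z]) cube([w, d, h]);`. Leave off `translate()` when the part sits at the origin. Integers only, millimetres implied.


translate([107, 267, 0]) cube([5930, 123, 2820]);
translate([107, 5574, 0]) cube([5930, 123, 2820]);
translate([107, 390, 0]) cube([123, 5184, 2820]);
translate([5914, 390, 0]) cube([123, 5184, 2820]);


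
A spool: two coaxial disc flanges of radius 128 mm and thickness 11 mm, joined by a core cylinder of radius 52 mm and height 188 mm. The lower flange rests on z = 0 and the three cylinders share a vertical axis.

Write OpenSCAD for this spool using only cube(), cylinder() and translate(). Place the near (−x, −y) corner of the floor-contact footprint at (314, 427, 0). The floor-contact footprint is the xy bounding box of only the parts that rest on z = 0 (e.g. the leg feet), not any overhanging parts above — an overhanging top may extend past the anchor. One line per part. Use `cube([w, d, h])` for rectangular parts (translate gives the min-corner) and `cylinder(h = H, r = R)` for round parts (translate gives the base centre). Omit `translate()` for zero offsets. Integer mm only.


translate([442, 555, 0]) cylinder(h = 11, r = 128);
translate([442, 555, 11]) cylinder(h = 188, r = 52);
translate([442, 555, 199]) cylinder(h = 11, r = 128);


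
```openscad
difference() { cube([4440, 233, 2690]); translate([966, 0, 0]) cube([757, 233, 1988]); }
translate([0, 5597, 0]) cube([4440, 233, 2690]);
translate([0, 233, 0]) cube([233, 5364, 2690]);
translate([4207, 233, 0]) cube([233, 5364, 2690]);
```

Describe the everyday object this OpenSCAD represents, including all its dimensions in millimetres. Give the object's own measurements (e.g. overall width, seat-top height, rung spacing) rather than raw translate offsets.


A single room: four walls, each 2690 mm tall and 233 mm thick, enclosing an outside footprint 4440×5830 mm (x × y), no floor or roof. The front and back walls (−y and +y sides) run the full x-width; the side walls fit between their inner faces. A door opening 757 mm wide and 1988 mm tall is cut through the front wall from the floor up, its −x edge 966 mm from the wall's −x end.


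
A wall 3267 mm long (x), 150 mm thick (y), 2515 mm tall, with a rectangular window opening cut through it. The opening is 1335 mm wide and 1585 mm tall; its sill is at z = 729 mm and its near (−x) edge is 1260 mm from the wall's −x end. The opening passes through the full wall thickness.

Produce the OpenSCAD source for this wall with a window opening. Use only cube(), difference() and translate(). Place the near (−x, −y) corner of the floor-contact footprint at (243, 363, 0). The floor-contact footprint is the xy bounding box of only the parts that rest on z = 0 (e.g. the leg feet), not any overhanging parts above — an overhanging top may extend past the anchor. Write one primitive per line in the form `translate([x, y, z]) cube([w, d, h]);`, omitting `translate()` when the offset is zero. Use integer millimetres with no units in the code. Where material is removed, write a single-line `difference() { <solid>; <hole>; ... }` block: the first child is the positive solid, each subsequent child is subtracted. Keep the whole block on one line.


difference() { translate([243, 363, 0]) cube([3267, 150, 2515]); translate([1503, 363, 729]) cube([1335, 150, 1585]); }


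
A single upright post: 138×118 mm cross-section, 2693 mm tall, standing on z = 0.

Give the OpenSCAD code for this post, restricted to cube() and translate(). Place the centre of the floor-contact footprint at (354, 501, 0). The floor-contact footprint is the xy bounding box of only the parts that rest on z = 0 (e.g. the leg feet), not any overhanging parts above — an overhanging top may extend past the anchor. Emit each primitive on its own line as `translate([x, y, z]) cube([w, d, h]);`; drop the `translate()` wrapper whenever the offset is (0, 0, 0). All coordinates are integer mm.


translate([285, 442, 0]) cube([138, 118, 2693]);


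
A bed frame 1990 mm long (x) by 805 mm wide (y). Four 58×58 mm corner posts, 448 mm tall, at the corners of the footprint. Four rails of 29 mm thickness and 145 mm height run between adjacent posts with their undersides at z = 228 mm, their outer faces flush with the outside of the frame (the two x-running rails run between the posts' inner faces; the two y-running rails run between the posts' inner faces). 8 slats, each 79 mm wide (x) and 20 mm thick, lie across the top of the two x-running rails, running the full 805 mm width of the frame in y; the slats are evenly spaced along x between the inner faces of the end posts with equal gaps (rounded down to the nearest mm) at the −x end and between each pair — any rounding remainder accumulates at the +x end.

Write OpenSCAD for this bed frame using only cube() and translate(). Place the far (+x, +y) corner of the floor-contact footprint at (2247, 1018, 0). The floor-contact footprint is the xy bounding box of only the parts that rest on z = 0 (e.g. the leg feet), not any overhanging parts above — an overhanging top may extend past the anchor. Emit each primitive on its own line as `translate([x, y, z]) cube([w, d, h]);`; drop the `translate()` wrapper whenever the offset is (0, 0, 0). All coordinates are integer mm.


translate([257, 213, 0]) cube([58, 58, 448]);
translate([257, 960, 0]) cube([58, 58, 448]);
translate([2189, 213, 0]) cube([58, 58, 448]);
translate([2189, 960, 0]) cube([58, 58, 448]);
translate([315, 213, 228]) cube([1874, 29, 145]);
translate([315, 989, 228]) cube([1874, 29, 145]);
translate([257, 271, 228]) cube([29, 689, 145]);
translate([2218, 271, 228]) cube([29, 689, 145]);
translate([453, 213, 373]) cube([79, 805, 20]);
translate([670, 213, 373]) cube([79, 805, 20]);
translate([887, 213, 373]) cube([79, 805, 20]);
translate([1104, 213, 373]) cube([79, 805, 20]);
translate([1321, 213, 373]) cube([79, 805, 20]);
translate([1538, 213, 373]) cube([79, 805, 20]);
translate([1755, 213, 373]) cube([79, 805, 20]);
translate([1972, 213, 373]) cube([79, 805, 20]);
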